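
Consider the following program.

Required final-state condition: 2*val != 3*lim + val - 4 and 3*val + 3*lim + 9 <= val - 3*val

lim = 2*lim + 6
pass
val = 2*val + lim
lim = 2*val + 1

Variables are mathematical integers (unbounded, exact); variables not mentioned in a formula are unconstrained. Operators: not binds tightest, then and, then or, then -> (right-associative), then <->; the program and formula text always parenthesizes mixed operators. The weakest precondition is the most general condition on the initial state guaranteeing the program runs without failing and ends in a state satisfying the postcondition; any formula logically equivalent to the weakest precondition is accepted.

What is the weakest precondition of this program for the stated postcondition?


Working backward. After the program, the postcondition 2*val != 3*lim + val - 4 and 3*val + 3*lim + 9 <= val - 3*val must hold; in canonical form it is val != 3*lim - 4 and 3*lim + 5*val <= -9.
Before lim := 2*val + 1: 5*val != 1 and 11*val <= -12
Before val := 2*val + lim: 5*lim + 10*val != 1 and 11*lim + 22*val <= -12
Before skip: 5*lim + 10*val != 1 and 11*lim + 22*val <= -12
Before lim := 2*lim + 6: 10*lim + 10*val != -29 and 22*lim + 22*val <= -78
Answer: WP = 10*lim + 10*val != -29 and 22*lim + 22*val <= -78


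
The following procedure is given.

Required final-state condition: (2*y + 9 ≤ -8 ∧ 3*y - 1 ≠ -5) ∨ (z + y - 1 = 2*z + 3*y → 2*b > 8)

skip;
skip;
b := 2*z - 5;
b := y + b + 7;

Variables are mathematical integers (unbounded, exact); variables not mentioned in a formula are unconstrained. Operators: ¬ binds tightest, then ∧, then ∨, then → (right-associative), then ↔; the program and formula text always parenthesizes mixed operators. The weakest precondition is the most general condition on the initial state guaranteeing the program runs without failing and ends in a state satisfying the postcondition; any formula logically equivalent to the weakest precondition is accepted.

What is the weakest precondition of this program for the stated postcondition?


Working backward. After the program, the postcondition (2*y + 9 ≤ -8 ∧ 3*y - 1 ≠ -5) ∨ (z + y - 1 = 2*z + 3*y → 2*b > 8) must hold; in canonical form it is (2*y ≤ -17 ∧ 3*y ≠ -4) ∨ (2*y + z = -1 → 2*b > 8).
Before b := y + b + 7: (2*y ≤ -17 ∧ 3*y ≠ -4) ∨ (2*y + z = -1 → 2*b + 2*y > -6)
Before b := 2*z - 5: (2*y ≤ -17 ∧ 3*y ≠ -4) ∨ (2*y + z = -1 → 2*y + 4*z > 4)
Before skip: (2*y ≤ -17 ∧ 3*y ≠ -4) ∨ (2*y + z = -1 → 2*y + 4*z > 4)
Before skip: (2*y ≤ -17 ∧ 3*y ≠ -4) ∨ (2*y + z = -1 → 2*y + 4*z > 4)
Answer: WP = (2*y ≤ -17 ∧ 3*y ≠ -4) ∨ (2*y + z = -1 → 2*y + 4*z > 4)


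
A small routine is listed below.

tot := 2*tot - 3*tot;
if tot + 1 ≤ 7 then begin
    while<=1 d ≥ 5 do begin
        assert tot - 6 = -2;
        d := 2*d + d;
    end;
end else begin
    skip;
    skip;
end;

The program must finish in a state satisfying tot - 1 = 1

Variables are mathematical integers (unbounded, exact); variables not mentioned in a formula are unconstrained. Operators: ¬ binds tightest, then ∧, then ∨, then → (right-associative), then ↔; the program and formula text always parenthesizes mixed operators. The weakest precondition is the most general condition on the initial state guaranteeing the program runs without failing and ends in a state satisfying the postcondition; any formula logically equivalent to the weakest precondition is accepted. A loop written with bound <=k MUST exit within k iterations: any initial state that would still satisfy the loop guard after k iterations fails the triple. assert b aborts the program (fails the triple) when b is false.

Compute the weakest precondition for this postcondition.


Working backward. After the program, the postcondition tot - 1 = 1 must hold; in canonical form it is tot = 2.
Then branch requires (d ≥ 5 → (tot = 4 ∧ (¬(3*d ≥ 5)) ∧ tot = 2)) ∧ ((¬(d ≥ 5)) → tot = 2); else branch requires tot = 2.
Before the if: (tot ≤ 6 → ((d ≥ 5 → (tot = 4 ∧ (¬(3*d ≥ 5)) ∧ tot = 2)) ∧ ((¬(d ≥ 5)) → tot = 2))) ∧ ((¬(tot ≤ 6)) → tot = 2)
Before tot := 2*tot - 3*tot: (tot ≥ -6 → ((d ≥ 5 → (tot = -4 ∧ (¬(3*d ≥ 5)) ∧ tot = -2)) ∧ ((¬(d ≥ 5)) → tot = -2))) ∧ ((¬(tot ≥ -6)) → tot = -2)
Answer: WP = (tot ≥ -6 → ((d ≥ 5 → (tot = -4 ∧ (¬(3*d ≥ 5)) ∧ tot = -2)) ∧ ((¬(d ≥ 5)) → tot = -2))) ∧ ((¬(tot ≥ -6)) → tot = -2)


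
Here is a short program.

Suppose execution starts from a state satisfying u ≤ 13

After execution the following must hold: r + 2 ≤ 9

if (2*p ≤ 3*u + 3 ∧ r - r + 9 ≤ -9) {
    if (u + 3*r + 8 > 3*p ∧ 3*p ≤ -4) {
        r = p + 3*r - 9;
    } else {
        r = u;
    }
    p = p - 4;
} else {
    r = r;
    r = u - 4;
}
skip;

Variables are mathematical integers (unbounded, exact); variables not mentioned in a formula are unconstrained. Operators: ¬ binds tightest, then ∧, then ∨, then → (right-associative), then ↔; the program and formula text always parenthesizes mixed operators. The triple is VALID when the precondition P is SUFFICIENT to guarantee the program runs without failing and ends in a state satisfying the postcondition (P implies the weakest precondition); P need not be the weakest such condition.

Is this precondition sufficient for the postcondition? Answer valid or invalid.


Working backward. After the program, the postcondition r + 2 ≤ 9 must hold; in canonical form it is r ≤ 7.
Before skip: r ≤ 7
Then branch requires ((3*r + u > 3*p - 8 ∧ 3*p ≤ -4) → p + 3*r ≤ 16) ∧ ((¬(3*r + u > 3*p - 8 ∧ 3*p ≤ -4)) → u ≤ 7); else branch requires u ≤ 11.
Before the if: u ≤ 11
The weakest precondition is u ≤ 11.
Check whether u ≤ 13 implies it.
Countermodel: at the initial state u = 12, the precondition holds but the weakest precondition fails.
Answer: invalid


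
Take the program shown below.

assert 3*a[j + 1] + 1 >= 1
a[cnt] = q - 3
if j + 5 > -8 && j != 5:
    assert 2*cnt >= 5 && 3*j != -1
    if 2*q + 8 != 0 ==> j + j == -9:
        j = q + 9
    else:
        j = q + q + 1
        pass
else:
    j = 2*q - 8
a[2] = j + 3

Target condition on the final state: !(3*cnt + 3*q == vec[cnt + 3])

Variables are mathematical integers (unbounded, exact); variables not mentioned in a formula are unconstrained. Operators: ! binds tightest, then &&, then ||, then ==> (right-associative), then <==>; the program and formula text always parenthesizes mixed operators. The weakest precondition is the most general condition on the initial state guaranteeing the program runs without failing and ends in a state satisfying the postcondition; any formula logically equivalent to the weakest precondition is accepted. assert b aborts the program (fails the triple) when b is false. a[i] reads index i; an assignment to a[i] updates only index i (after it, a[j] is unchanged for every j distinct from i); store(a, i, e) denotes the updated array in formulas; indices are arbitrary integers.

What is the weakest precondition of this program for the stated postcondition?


Working backward. After the program, !(3*cnt + 3*q == vec[cnt + 3]) must hold.
Before a[2] := j + 3: !(3*cnt + 3*q == vec[cnt + 3])
Then branch requires 2*cnt >= 5 && 3*j != -1 && ((2*q != -8 ==> 2*j == -9) ==> (!(3*cnt + 3*q == vec[cnt + 3]))) && ((!(2*q != -8 ==> 2*j == -9)) ==> (!(3*cnt + 3*q == vec[cnt + 3]))); else branch requires !(3*cnt + 3*q == vec[cnt + 3]).
Before the if: ((j > -13 && j != 5) ==> (2*cnt >= 5 && 3*j != -1 && ((2*q != -8 ==> 2*j == -9) ==> (!(3*cnt + 3*q == vec[cnt + 3]))) && ((!(2*q != -8 ==> 2*j == -9)) ==> (!(3*cnt + 3*q == vec[cnt + 3]))))) && ((!(j > -13 && j != 5)) ==> (!(3*cnt + 3*q == vec[cnt + 3])))
Before a[cnt] := q - 3: ((j > -13 && j != 5) ==> (2*cnt >= 5 && 3*j != -1 && ((2*q != -8 ==> 2*j == -9) ==> (!(3*cnt + 3*q == vec[cnt + 3]))) && ((!(2*q != -8 ==> 2*j == -9)) ==> (!(3*cnt + 3*q == vec[cnt + 3]))))) && ((!(j > -13 && j != 5)) ==> (!(3*cnt + 3*q == vec[cnt + 3])))
Before assert 3*a[j + 1] + 1 >= 1: 3*a[j + 1] >= 0 && ((j > -13 && j != 5) ==> (2*cnt >= 5 && 3*j != -1 && ((2*q != -8 ==> 2*j == -9) ==> (!(3*cnt + 3*q == vec[cnt + 3]))) && ((!(2*q != -8 ==> 2*j == -9)) ==> (!(3*cnt + 3*q == vec[cnt + 3]))))) && ((!(j > -13 && j != 5)) ==> (!(3*cnt + 3*q == vec[cnt + 3])))
Answer: WP = 3*a[j + 1] >= 0 && ((j > -13 && j != 5) ==> (2*cnt >= 5 && 3*j != -1 && ((2*q != -8 ==> 2*j == -9) ==> (!(3*cnt + 3*q == vec[cnt + 3]))) && ((!(2*q != -8 ==> 2*j == -9)) ==> (!(3*cnt + 3*q == vec[cnt + 3]))))) && ((!(j > -13 && j != 5)) ==> (!(3*cnt + 3*q == vec[cnt + 3])))


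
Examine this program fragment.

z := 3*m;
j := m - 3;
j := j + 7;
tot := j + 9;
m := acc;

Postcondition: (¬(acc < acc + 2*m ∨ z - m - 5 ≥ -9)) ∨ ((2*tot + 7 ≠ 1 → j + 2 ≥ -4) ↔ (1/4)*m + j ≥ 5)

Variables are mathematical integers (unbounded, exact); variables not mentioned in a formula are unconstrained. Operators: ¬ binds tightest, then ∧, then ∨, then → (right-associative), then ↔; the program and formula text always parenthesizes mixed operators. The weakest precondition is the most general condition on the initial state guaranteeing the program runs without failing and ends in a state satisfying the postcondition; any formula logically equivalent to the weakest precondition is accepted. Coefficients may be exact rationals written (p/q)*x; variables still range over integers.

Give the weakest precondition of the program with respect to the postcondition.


Working backward. After the program, the postcondition (¬(acc < acc + 2*m ∨ z - m - 5 ≥ -9)) ∨ ((2*tot + 7 ≠ 1 → j + 2 ≥ -4) ↔ (1/4)*m + j ≥ 5) must hold; in canonical form it is (¬(2*m > 0 ∨ z ≥ m - 4)) ∨ ((2*tot ≠ -6 → j ≥ -6) ↔ j + (1/4)*m ≥ 5).
Before m := acc: (¬(2*acc > 0 ∨ z ≥ acc - 4)) ∨ ((2*tot ≠ -6 → j ≥ -6) ↔ (1/4)*acc + j ≥ 5)
Before tot := j + 9: (¬(2*acc > 0 ∨ z ≥ acc - 4)) ∨ ((2*j ≠ -24 → j ≥ -6) ↔ (1/4)*acc + j ≥ 5)
Before j := j + 7: (¬(2*acc > 0 ∨ z ≥ acc - 4)) ∨ ((2*j ≠ -38 → j ≥ -13) ↔ (1/4)*acc + j ≥ -2)
Before j := m - 3: (¬(2*acc > 0 ∨ z ≥ acc - 4)) ∨ ((2*m ≠ -32 → m ≥ -10) ↔ (1/4)*acc + m ≥ 1)
Before z := 3*m: (¬(2*acc > 0 ∨ 3*m ≥ acc - 4)) ∨ ((2*m ≠ -32 → m ≥ -10) ↔ (1/4)*acc + m ≥ 1)
Answer: WP = (¬(2*acc > 0 ∨ 3*m ≥ acc - 4)) ∨ ((2*m ≠ -32 → m ≥ -10) ↔ (1/4)*acc + m ≥ 1)


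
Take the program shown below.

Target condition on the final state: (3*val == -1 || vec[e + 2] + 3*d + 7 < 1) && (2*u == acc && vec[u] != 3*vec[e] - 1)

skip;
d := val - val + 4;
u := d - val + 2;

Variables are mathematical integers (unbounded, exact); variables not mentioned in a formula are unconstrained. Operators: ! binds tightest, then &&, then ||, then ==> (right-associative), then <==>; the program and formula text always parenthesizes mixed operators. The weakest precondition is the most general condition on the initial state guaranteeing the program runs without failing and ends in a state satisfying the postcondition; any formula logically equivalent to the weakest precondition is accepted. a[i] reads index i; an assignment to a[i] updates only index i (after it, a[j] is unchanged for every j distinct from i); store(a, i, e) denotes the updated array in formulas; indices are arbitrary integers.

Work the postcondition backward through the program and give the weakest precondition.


Working backward. After the program, the postcondition (3*val == -1 || vec[e + 2] + 3*d + 7 < 1) && (2*u == acc && vec[u] != 3*vec[e] - 1) must hold; in canonical form it is (3*val == -1 || vec[e + 2] + 3*d < -6) && 2*u == acc && vec[u] != 3*vec[e] - 1.
Before u := d - val + 2: (3*val == -1 || vec[e + 2] + 3*d < -6) && 2*d == acc + 2*val - 4 && vec[d - val + 2] != 3*vec[e] - 1
Before d := val - val + 4: (3*val == -1 || vec[e + 2] < -18) && acc + 2*val == 12 && vec[-val + 6] != 3*vec[e] - 1
Before skip: (3*val == -1 || vec[e + 2] < -18) && acc + 2*val == 12 && vec[-val + 6] != 3*vec[e] - 1
Answer: WP = (3*val == -1 || vec[e + 2] < -18) && acc + 2*val == 12 && vec[-val + 6] != 3*vec[e] - 1


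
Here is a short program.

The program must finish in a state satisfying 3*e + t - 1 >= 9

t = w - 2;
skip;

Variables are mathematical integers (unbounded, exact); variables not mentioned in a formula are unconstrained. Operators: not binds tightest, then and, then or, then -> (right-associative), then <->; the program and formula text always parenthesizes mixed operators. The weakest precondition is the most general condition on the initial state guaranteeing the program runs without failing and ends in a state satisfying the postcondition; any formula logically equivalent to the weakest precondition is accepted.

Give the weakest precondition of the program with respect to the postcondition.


Working backward. After the program, the postcondition 3*e + t - 1 >= 9 must hold; in canonical form it is 3*e + t >= 10.
Before skip: 3*e + t >= 10
Before t := w - 2: 3*e + w >= 12
Answer: WP = 3*e + w >= 12


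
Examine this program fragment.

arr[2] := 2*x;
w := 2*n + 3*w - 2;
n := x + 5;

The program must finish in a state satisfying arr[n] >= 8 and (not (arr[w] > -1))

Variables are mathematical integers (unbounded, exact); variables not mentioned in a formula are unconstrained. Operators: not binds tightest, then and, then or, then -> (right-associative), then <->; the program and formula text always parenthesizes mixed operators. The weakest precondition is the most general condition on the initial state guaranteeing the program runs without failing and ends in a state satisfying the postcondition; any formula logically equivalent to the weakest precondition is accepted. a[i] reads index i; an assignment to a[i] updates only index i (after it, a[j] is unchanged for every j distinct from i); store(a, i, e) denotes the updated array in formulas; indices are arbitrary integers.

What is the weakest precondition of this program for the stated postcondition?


Working backward. After the program, arr[n] >= 8 and (not (arr[w] > -1)) must hold.
Before n := x + 5: arr[x + 5] >= 8 and (not (arr[w] > -1))
Before w := 2*n + 3*w - 2: arr[x + 5] >= 8 and (not (arr[2*n + 3*w - 2] > -1))
Before arr[2] := 2*x: store(arr, 2, 2*x)[x + 5] >= 8 and (not (store(arr, 2, 2*x)[2*n + 3*w - 2] > -1))
Answer: WP = store(arr, 2, 2*x)[x + 5] >= 8 and (not (store(arr, 2, 2*x)[2*n + 3*w - 2] > -1))


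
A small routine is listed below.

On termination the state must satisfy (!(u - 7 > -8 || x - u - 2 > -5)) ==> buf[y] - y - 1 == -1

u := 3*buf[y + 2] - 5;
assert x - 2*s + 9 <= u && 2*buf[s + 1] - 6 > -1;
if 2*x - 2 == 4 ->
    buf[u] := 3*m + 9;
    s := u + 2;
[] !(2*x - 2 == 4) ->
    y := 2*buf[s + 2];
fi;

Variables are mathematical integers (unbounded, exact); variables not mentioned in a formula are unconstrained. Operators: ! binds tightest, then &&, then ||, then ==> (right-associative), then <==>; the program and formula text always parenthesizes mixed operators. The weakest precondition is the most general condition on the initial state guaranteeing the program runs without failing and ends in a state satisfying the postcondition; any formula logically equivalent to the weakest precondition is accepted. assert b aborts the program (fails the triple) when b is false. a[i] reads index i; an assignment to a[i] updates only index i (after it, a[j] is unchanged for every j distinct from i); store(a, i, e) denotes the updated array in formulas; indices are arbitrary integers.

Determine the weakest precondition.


Working backward. After the program, the postcondition (!(u - 7 > -8 || x - u - 2 > -5)) ==> buf[y] - y - 1 == -1 must hold; in canonical form it is (!(u > -1 || x > u - 3)) ==> buf[y] == y.
Then branch requires (!(u > -1 || x > u - 3)) ==> store(buf, u, 3*m + 9)[y] == y; else branch requires (!(u > -1 || x > u - 3)) ==> buf[2*buf[s + 2]] == 2*buf[s + 2].
Before the if: (2*x == 6 ==> ((!(u > -1 || x > u - 3)) ==> store(buf, u, 3*m + 9)[y] == y)) && ((!(2*x == 6)) ==> ((!(u > -1 || x > u - 3)) ==> buf[2*buf[s + 2]] == 2*buf[s + 2]))
Before assert x - 2*s + 9 <= u && 2*buf[s + 1] - 6 > -1: x <= 2*s + u - 9 && 2*buf[s + 1] > 5 && (2*x == 6 ==> ((!(u > -1 || x > u - 3)) ==> store(buf, u, 3*m + 9)[y] == y)) && ((!(2*x == 6)) ==> ((!(u > -1 || x > u - 3)) ==> buf[2*buf[s + 2]] == 2*buf[s + 2]))
Before u := 3*buf[y + 2] - 5: x <= 3*buf[y + 2] + 2*s - 14 && 2*buf[s + 1] > 5 && (2*x == 6 ==> ((!(3*buf[y + 2] > 4 || x > 3*buf[y + 2] - 8)) ==> store(buf, 3*buf[y + 2] - 5, 3*m + 9)[y] == y)) && ((!(2*x == 6)) ==> ((!(3*buf[y + 2] > 4 || x > 3*buf[y + 2] - 8)) ==> buf[2*buf[s + 2]] == 2*buf[s + 2]))
Answer: WP = x <= 3*buf[y + 2] + 2*s - 14 && 2*buf[s + 1] > 5 && (2*x == 6 ==> ((!(3*buf[y + 2] > 4 || x > 3*buf[y + 2] - 8)) ==> store(buf, 3*buf[y + 2] - 5, 3*m + 9)[y] == y)) && ((!(2*x == 6)) ==> ((!(3*buf[y + 2] > 4 || x > 3*buf[y + 2] - 8)) ==> buf[2*buf[s + 2]] == 2*buf[s + 2]))


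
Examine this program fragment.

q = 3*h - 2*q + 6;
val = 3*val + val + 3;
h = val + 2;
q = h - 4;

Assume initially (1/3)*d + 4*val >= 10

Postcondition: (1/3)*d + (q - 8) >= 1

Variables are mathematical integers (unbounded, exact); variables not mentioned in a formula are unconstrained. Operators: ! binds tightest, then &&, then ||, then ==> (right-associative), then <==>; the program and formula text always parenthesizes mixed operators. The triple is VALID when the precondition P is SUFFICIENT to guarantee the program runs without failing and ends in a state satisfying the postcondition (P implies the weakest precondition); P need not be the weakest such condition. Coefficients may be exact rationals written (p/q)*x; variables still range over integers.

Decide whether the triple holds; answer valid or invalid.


Working backward. After the program, the postcondition (1/3)*d + (q - 8) >= 1 must hold; in canonical form it is (1/3)*d + q >= 9.
Before q := h - 4: (1/3)*d + h >= 13
Before h := val + 2: (1/3)*d + val >= 11
Before val := 3*val + val + 3: (1/3)*d + 4*val >= 8
Before q := 3*h - 2*q + 6: (1/3)*d + 4*val >= 8
The weakest precondition is (1/3)*d + 4*val >= 8.
Check whether (1/3)*d + 4*val >= 10 implies it.
Every state satisfying the precondition satisfies the weakest precondition: the implication holds.
Answer: valid


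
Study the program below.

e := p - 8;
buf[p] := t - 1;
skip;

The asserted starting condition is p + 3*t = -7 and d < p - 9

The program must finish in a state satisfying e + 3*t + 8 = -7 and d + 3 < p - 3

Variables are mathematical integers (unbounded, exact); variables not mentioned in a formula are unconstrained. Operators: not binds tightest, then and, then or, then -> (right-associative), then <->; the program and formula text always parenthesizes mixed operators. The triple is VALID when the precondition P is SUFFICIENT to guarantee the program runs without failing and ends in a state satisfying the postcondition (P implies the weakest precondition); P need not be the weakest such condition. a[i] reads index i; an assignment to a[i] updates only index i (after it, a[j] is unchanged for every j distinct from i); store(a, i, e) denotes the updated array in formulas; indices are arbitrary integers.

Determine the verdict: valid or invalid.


Working backward. After the program, the postcondition e + 3*t + 8 = -7 and d + 3 < p - 3 must hold; in canonical form it is e + 3*t = -15 and d < p - 6.
Before skip: e + 3*t = -15 and d < p - 6
Before buf[p] := t - 1: e + 3*t = -15 and d < p - 6
Before e := p - 8: p + 3*t = -7 and d < p - 6
The weakest precondition is p + 3*t = -7 and d < p - 6.
Check whether p + 3*t = -7 and d < p - 9 implies it.
Every state satisfying the precondition satisfies the weakest precondition: the implication holds.
Answer: valid


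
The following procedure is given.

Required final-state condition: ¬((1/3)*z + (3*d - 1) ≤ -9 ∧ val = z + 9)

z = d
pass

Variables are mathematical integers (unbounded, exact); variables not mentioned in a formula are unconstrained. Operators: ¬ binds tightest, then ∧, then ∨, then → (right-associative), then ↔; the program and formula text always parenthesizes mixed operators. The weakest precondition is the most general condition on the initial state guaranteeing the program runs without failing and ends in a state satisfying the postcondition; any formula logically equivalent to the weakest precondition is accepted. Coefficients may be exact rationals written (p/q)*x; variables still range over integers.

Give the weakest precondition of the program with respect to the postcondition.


Working backward. After the program, the postcondition ¬((1/3)*z + (3*d - 1) ≤ -9 ∧ val = z + 9) must hold; in canonical form it is ¬(3*d + (1/3)*z ≤ -8 ∧ val = z + 9).
Before skip: ¬(3*d + (1/3)*z ≤ -8 ∧ val = z + 9)
Before z := d: ¬((10/3)*d ≤ -8 ∧ val = d + 9)
Answer: WP = ¬((10/3)*d ≤ -8 ∧ val = d + 9)


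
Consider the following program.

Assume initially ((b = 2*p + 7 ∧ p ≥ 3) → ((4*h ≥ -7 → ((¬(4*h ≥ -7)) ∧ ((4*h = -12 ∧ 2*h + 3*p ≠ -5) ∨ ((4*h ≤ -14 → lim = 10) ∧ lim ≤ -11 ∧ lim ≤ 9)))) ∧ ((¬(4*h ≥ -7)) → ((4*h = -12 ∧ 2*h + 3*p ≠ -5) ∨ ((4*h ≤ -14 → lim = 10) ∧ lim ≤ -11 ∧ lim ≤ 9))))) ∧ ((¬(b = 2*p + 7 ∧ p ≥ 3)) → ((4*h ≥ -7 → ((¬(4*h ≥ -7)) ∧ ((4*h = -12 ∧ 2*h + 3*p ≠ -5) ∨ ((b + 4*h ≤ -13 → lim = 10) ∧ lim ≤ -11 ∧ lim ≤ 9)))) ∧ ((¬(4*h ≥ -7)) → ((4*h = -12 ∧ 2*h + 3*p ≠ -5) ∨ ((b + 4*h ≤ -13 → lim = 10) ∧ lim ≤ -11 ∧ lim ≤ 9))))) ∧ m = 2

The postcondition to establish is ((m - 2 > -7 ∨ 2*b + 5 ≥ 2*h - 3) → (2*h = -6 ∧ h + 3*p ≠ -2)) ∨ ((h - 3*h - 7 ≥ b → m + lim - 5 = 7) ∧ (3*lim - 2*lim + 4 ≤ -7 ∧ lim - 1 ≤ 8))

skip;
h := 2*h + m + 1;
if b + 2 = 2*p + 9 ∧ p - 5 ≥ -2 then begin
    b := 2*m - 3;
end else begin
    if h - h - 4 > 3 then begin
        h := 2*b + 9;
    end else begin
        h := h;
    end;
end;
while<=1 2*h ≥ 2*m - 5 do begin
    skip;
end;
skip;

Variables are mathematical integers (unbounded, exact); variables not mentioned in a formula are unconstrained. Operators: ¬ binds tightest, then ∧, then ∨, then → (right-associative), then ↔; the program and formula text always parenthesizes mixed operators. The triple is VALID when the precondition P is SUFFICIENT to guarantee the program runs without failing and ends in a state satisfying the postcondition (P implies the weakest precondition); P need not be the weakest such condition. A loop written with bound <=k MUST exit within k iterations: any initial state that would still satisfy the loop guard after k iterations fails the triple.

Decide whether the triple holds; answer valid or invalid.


Working backward. After the program, the postcondition ((m - 2 > -7 ∨ 2*b + 5 ≥ 2*h - 3) → (2*h = -6 ∧ h + 3*p ≠ -2)) ∨ ((h - 3*h - 7 ≥ b → m + lim - 5 = 7) ∧ (3*lim - 2*lim + 4 ≤ -7 ∧ lim - 1 ≤ 8)) must hold; in canonical form it is ((m > -5 ∨ 2*b ≥ 2*h - 8) → (2*h = -6 ∧ h + 3*p ≠ -2)) ∨ ((b + 2*h ≤ -7 → lim + m = 12) ∧ lim ≤ -11 ∧ lim ≤ 9).
Before skip: ((m > -5 ∨ 2*b ≥ 2*h - 8) → (2*h = -6 ∧ h + 3*p ≠ -2)) ∨ ((b + 2*h ≤ -7 → lim + m = 12) ∧ lim ≤ -11 ∧ lim ≤ 9)
Before the loop (bound <=1), unroll the exhaustion recursion (WP_0 = exit-now case; WP_j = one more guarded iteration, up to j = 1):
  WP_0: (¬(2*h ≥ 2*m - 5)) ∧ (((m > -5 ∨ 2*b ≥ 2*h - 8) → (2*h = -6 ∧ h + 3*p ≠ -2)) ∨ ((b + 2*h ≤ -7 → lim + m = 12) ∧ lim ≤ -11 ∧ lim ≤ 9))
  WP_1: (2*h ≥ 2*m - 5 → ((¬(2*h ≥ 2*m - 5)) ∧ (((m > -5 ∨ 2*b ≥ 2*h - 8) → (2*h = -6 ∧ h + 3*p ≠ -2)) ∨ ((b + 2*h ≤ -7 → lim + m = 12) ∧ lim ≤ -11 ∧ lim ≤ 9)))) ∧ ((¬(2*h ≥ 2*m - 5)) → (((m > -5 ∨ 2*b ≥ 2*h - 8) → (2*h = -6 ∧ h + 3*p ≠ -2)) ∨ ((b + 2*h ≤ -7 → lim + m = 12) ∧ lim ≤ -11 ∧ lim ≤ 9)))
So before the loop: (2*h ≥ 2*m - 5 → ((¬(2*h ≥ 2*m - 5)) ∧ (((m > -5 ∨ 2*b ≥ 2*h - 8) → (2*h = -6 ∧ h + 3*p ≠ -2)) ∨ ((b + 2*h ≤ -7 → lim + m = 12) ∧ lim ≤ -11 ∧ lim ≤ 9)))) ∧ ((¬(2*h ≥ 2*m - 5)) → (((m > -5 ∨ 2*b ≥ 2*h - 8) → (2*h = -6 ∧ h + 3*p ≠ -2)) ∨ ((b + 2*h ≤ -7 → lim + m = 12) ∧ lim ≤ -11 ∧ lim ≤ 9)))
Then branch requires (2*h ≥ 2*m - 5 → ((¬(2*h ≥ 2*m - 5)) ∧ (((m > -5 ∨ 4*m ≥ 2*h - 2) → (2*h = -6 ∧ h + 3*p ≠ -2)) ∨ ((2*h + 2*m ≤ -4 → lim + m = 12) ∧ lim ≤ -11 ∧ lim ≤ 9)))) ∧ ((¬(2*h ≥ 2*m - 5)) → (((m > -5 ∨ 4*m ≥ 2*h - 2) → (2*h = -6 ∧ h + 3*p ≠ -2)) ∨ ((2*h + 2*m ≤ -4 → lim + m = 12) ∧ lim ≤ -11 ∧ lim ≤ 9))); else branch requires (2*h ≥ 2*m - 5 → ((¬(2*h ≥ 2*m - 5)) ∧ (((m > -5 ∨ 2*b ≥ 2*h - 8) → (2*h = -6 ∧ h + 3*p ≠ -2)) ∨ ((b + 2*h ≤ -7 → lim + m = 12) ∧ lim ≤ -11 ∧ lim ≤ 9)))) ∧ ((¬(2*h ≥ 2*m - 5)) → (((m > -5 ∨ 2*b ≥ 2*h - 8) → (2*h = -6 ∧ h + 3*p ≠ -2)) ∨ ((b + 2*h ≤ -7 → lim + m = 12) ∧ lim ≤ -11 ∧ lim ≤ 9))).
Before the if: ((b = 2*p + 7 ∧ p ≥ 3) → ((2*h ≥ 2*m - 5 → ((¬(2*h ≥ 2*m - 5)) ∧ (((m > -5 ∨ 4*m ≥ 2*h - 2) → (2*h = -6 ∧ h + 3*p ≠ -2)) ∨ ((2*h + 2*m ≤ -4 → lim + m = 12) ∧ lim ≤ -11 ∧ lim ≤ 9)))) ∧ ((¬(2*h ≥ 2*m - 5)) → (((m > -5 ∨ 4*m ≥ 2*h - 2) → (2*h = -6 ∧ h + 3*p ≠ -2)) ∨ ((2*h + 2*m ≤ -4 → lim + m = 12) ∧ lim ≤ -11 ∧ lim ≤ 9))))) ∧ ((¬(b = 2*p + 7 ∧ p ≥ 3)) → ((2*h ≥ 2*m - 5 → ((¬(2*h ≥ 2*m - 5)) ∧ (((m > -5 ∨ 2*b ≥ 2*h - 8) → (2*h = -6 ∧ h + 3*p ≠ -2)) ∨ ((b + 2*h ≤ -7 → lim + m = 12) ∧ lim ≤ -11 ∧ lim ≤ 9)))) ∧ ((¬(2*h ≥ 2*m - 5)) → (((m > -5 ∨ 2*b ≥ 2*h - 8) → (2*h = -6 ∧ h + 3*p ≠ -2)) ∨ ((b + 2*h ≤ -7 → lim + m = 12) ∧ lim ≤ -11 ∧ lim ≤ 9)))))
Before h := 2*h + m + 1: ((b = 2*p + 7 ∧ p ≥ 3) → ((4*h ≥ -7 → ((¬(4*h ≥ -7)) ∧ (((m > -5 ∨ 2*m ≥ 4*h) → (4*h + 2*m = -8 ∧ 2*h + m + 3*p ≠ -3)) ∨ ((4*h + 4*m ≤ -6 → lim + m = 12) ∧ lim ≤ -11 ∧ lim ≤ 9)))) ∧ ((¬(4*h ≥ -7)) → (((m > -5 ∨ 2*m ≥ 4*h) → (4*h + 2*m = -8 ∧ 2*h + m + 3*p ≠ -3)) ∨ ((4*h + 4*m ≤ -6 → lim + m = 12) ∧ lim ≤ -11 ∧ lim ≤ 9))))) ∧ ((¬(b = 2*p + 7 ∧ p ≥ 3)) → ((4*h ≥ -7 → ((¬(4*h ≥ -7)) ∧ (((m > -5 ∨ 2*b ≥ 4*h + 2*m - 6) → (4*h + 2*m = -8 ∧ 2*h + m + 3*p ≠ -3)) ∨ ((b + 4*h + 2*m ≤ -9 → lim + m = 12) ∧ lim ≤ -11 ∧ lim ≤ 9)))) ∧ ((¬(4*h ≥ -7)) → (((m > -5 ∨ 2*b ≥ 4*h + 2*m - 6) → (4*h + 2*m = -8 ∧ 2*h + m + 3*p ≠ -3)) ∨ ((b + 4*h + 2*m ≤ -9 → lim + m = 12) ∧ lim ≤ -11 ∧ lim ≤ 9)))))
Before skip: ((b = 2*p + 7 ∧ p ≥ 3) → ((4*h ≥ -7 → ((¬(4*h ≥ -7)) ∧ (((m > -5 ∨ 2*m ≥ 4*h) → (4*h + 2*m = -8 ∧ 2*h + m + 3*p ≠ -3)) ∨ ((4*h + 4*m ≤ -6 → lim + m = 12) ∧ lim ≤ -11 ∧ lim ≤ 9)))) ∧ ((¬(4*h ≥ -7)) → (((m > -5 ∨ 2*m ≥ 4*h) → (4*h + 2*m = -8 ∧ 2*h + m + 3*p ≠ -3)) ∨ ((4*h + 4*m ≤ -6 → lim + m = 12) ∧ lim ≤ -11 ∧ lim ≤ 9))))) ∧ ((¬(b = 2*p + 7 ∧ p ≥ 3)) → ((4*h ≥ -7 → ((¬(4*h ≥ -7)) ∧ (((m > -5 ∨ 2*b ≥ 4*h + 2*m - 6) → (4*h + 2*m = -8 ∧ 2*h + m + 3*p ≠ -3)) ∨ ((b + 4*h + 2*m ≤ -9 → lim + m = 12) ∧ lim ≤ -11 ∧ lim ≤ 9)))) ∧ ((¬(4*h ≥ -7)) → (((m > -5 ∨ 2*b ≥ 4*h + 2*m - 6) → (4*h + 2*m = -8 ∧ 2*h + m + 3*p ≠ -3)) ∨ ((b + 4*h + 2*m ≤ -9 → lim + m = 12) ∧ lim ≤ -11 ∧ lim ≤ 9)))))
The weakest precondition is ((b = 2*p + 7 ∧ p ≥ 3) → ((4*h ≥ -7 → ((¬(4*h ≥ -7)) ∧ (((m > -5 ∨ 2*m ≥ 4*h) → (4*h + 2*m = -8 ∧ 2*h + m + 3*p ≠ -3)) ∨ ((4*h + 4*m ≤ -6 → lim + m = 12) ∧ lim ≤ -11 ∧ lim ≤ 9)))) ∧ ((¬(4*h ≥ -7)) → (((m > -5 ∨ 2*m ≥ 4*h) → (4*h + 2*m = -8 ∧ 2*h + m + 3*p ≠ -3)) ∨ ((4*h + 4*m ≤ -6 → lim + m = 12) ∧ lim ≤ -11 ∧ lim ≤ 9))))) ∧ ((¬(b = 2*p + 7 ∧ p ≥ 3)) → ((4*h ≥ -7 → ((¬(4*h ≥ -7)) ∧ (((m > -5 ∨ 2*b ≥ 4*h + 2*m - 6) → (4*h + 2*m = -8 ∧ 2*h + m + 3*p ≠ -3)) ∨ ((b + 4*h + 2*m ≤ -9 → lim + m = 12) ∧ lim ≤ -11 ∧ lim ≤ 9)))) ∧ ((¬(4*h ≥ -7)) → (((m > -5 ∨ 2*b ≥ 4*h + 2*m - 6) → (4*h + 2*m = -8 ∧ 2*h + m + 3*p ≠ -3)) ∨ ((b + 4*h + 2*m ≤ -9 → lim + m = 12) ∧ lim ≤ -11 ∧ lim ≤ 9))))).
Check whether ((b = 2*p + 7 ∧ p ≥ 3) → ((4*h ≥ -7 → ((¬(4*h ≥ -7)) ∧ ((4*h = -12 ∧ 2*h + 3*p ≠ -5) ∨ ((4*h ≤ -14 → lim = 10) ∧ lim ≤ -11 ∧ lim ≤ 9)))) ∧ ((¬(4*h ≥ -7)) → ((4*h = -12 ∧ 2*h + 3*p ≠ -5) ∨ ((4*h ≤ -14 → lim = 10) ∧ lim ≤ -11 ∧ lim ≤ 9))))) ∧ ((¬(b = 2*p + 7 ∧ p ≥ 3)) → ((4*h ≥ -7 → ((¬(4*h ≥ -7)) ∧ ((4*h = -12 ∧ 2*h + 3*p ≠ -5) ∨ ((b + 4*h ≤ -13 → lim = 10) ∧ lim ≤ -11 ∧ lim ≤ 9)))) ∧ ((¬(4*h ≥ -7)) → ((4*h = -12 ∧ 2*h + 3*p ≠ -5) ∨ ((b + 4*h ≤ -13 → lim = 10) ∧ lim ≤ -11 ∧ lim ≤ 9))))) ∧ m = 2 implies it.
Every state satisfying the precondition satisfies the weakest precondition: the implication holds.
Answer: valid


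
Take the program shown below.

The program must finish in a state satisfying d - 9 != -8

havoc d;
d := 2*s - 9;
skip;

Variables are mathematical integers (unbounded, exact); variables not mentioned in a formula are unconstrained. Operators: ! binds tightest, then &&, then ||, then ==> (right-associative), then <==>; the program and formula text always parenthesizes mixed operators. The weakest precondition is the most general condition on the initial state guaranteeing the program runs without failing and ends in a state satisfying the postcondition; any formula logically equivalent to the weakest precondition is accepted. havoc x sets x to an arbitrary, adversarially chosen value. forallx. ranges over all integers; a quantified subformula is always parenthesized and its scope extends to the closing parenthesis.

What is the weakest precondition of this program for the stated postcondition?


Working backward. After the program, the postcondition d - 9 != -8 must hold; in canonical form it is d != 1.
Before skip: d != 1
Before d := 2*s - 9: 2*s != 10
Before havoc d: 2*s != 10
Answer: WP = 2*s != 10


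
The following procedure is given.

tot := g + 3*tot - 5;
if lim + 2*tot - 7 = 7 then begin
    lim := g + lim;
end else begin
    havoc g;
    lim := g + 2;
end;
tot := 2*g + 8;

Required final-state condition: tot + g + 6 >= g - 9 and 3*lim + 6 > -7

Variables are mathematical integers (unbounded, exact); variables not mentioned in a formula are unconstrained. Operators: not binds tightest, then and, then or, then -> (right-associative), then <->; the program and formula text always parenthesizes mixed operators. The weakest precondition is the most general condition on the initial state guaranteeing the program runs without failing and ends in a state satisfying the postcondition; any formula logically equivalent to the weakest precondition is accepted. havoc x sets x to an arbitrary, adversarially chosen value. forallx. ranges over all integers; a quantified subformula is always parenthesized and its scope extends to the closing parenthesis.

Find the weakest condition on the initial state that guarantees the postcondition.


Working backward. After the program, the postcondition tot + g + 6 >= g - 9 and 3*lim + 6 > -7 must hold; in canonical form it is tot >= -15 and 3*lim > -13.
Before tot := 2*g + 8: 2*g >= -23 and 3*lim > -13
Then branch requires 2*g >= -23 and 3*g + 3*lim > -13; else branch requires forall g_1. (2*g_1 >= -23 and 3*g_1 > -19).
Before the if: (lim + 2*tot = 14 -> (2*g >= -23 and 3*g + 3*lim > -13)) and ((not (lim + 2*tot = 14)) -> (forall g_1. (2*g_1 >= -23 and 3*g_1 > -19)))
Before tot := g + 3*tot - 5: (2*g + lim + 6*tot = 24 -> (2*g >= -23 and 3*g + 3*lim > -13)) and ((not (2*g + lim + 6*tot = 24)) -> (forall g_1. (2*g_1 >= -23 and 3*g_1 > -19)))
Answer: WP = (2*g + lim + 6*tot = 24 -> (2*g >= -23 and 3*g + 3*lim > -13)) and ((not (2*g + lim + 6*tot = 24)) -> (forall g_1. (2*g_1 >= -23 and 3*g_1 > -19)))


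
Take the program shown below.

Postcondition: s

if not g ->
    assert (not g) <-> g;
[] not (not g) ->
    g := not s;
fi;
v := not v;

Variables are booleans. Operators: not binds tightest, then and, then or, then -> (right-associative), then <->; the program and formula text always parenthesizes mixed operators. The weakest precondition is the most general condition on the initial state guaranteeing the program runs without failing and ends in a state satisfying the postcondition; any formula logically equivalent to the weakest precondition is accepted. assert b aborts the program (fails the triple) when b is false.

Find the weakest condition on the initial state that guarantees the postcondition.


Working backward. After the program, s must hold.
Before v := not v: s
Then branch requires ((not g) <-> g) and s; else branch requires s.
Before the if: ((not g) -> (((not g) <-> g) and s)) and (g -> s)
Answer: WP = ((not g) -> (((not g) <-> g) and s)) and (g -> s)


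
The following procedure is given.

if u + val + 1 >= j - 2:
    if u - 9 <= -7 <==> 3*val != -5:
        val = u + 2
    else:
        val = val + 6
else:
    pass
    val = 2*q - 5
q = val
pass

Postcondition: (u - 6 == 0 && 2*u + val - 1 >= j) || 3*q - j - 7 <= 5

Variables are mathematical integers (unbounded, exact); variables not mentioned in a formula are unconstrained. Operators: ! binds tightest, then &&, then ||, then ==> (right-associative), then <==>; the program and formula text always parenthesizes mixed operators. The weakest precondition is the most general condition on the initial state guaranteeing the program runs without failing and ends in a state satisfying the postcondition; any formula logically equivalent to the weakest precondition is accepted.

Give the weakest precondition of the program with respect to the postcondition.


Working backward. After the program, the postcondition (u - 6 == 0 && 2*u + val - 1 >= j) || 3*q - j - 7 <= 5 must hold; in canonical form it is (u == 6 && 2*u + val >= j + 1) || 3*q <= j + 12.
Before skip: (u == 6 && 2*u + val >= j + 1) || 3*q <= j + 12
Before q := val: (u == 6 && 2*u + val >= j + 1) || 3*val <= j + 12
Then branch requires ((u <= 2 <==> 3*val != -5) ==> ((u == 6 && 3*u >= j - 1) || 3*u <= j + 6)) && ((!(u <= 2 <==> 3*val != -5)) ==> ((u == 6 && 2*u + val >= j - 5) || 3*val <= j - 6)); else branch requires (u == 6 && 2*q + 2*u >= j + 6) || 6*q <= j + 27.
Before the if: (u + val >= j - 3 ==> (((u <= 2 <==> 3*val != -5) ==> ((u == 6 && 3*u >= j - 1) || 3*u <= j + 6)) && ((!(u <= 2 <==> 3*val != -5)) ==> ((u == 6 && 2*u + val >= j - 5) || 3*val <= j - 6)))) && ((!(u + val >= j - 3)) ==> ((u == 6 && 2*q + 2*u >= j + 6) || 6*q <= j + 27))
Answer: WP = (u + val >= j - 3 ==> (((u <= 2 <==> 3*val != -5) ==> ((u == 6 && 3*u >= j - 1) || 3*u <= j + 6)) && ((!(u <= 2 <==> 3*val != -5)) ==> ((u == 6 && 2*u + val >= j - 5) || 3*val <= j - 6)))) && ((!(u + val >= j - 3)) ==> ((u == 6 && 2*q + 2*u >= j + 6) || 6*q <= j + 27))


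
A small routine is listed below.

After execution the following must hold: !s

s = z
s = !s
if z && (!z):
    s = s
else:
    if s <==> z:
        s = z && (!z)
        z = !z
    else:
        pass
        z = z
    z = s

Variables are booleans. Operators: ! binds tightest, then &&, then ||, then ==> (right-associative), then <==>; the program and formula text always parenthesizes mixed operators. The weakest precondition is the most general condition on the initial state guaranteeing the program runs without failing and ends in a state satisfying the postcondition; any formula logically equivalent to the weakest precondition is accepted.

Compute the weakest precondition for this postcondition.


Working backward. After the program, !s must hold.
Then branch requires !s; else branch requires (!(s <==> z)) ==> (!s).
Before the if: (!(s <==> z)) ==> (!s)
Before s := !s: (!((!s) <==> z)) ==> s
Before s := z: (!((!z) <==> z)) ==> z
Answer: WP = (!((!z) <==> z)) ==> z


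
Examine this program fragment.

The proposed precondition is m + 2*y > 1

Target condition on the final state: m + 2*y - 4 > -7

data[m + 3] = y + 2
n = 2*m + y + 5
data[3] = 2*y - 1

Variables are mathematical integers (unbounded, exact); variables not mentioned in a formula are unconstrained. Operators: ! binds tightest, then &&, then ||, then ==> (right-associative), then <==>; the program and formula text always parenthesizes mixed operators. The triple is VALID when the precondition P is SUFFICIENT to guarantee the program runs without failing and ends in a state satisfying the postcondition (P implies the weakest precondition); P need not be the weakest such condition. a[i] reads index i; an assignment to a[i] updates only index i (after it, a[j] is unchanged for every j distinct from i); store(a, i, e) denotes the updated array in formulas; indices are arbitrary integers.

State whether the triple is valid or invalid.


Working backward. After the program, the postcondition m + 2*y - 4 > -7 must hold; in canonical form it is m + 2*y > -3.
Before data[3] := 2*y - 1: m + 2*y > -3
Before n := 2*m + y + 5: m + 2*y > -3
Before data[m + 3] := y + 2: m + 2*y > -3
The weakest precondition is m + 2*y > -3.
Check whether m + 2*y > 1 implies it.
Every state satisfying the precondition satisfies the weakest precondition: the implication holds.
Answer: valid


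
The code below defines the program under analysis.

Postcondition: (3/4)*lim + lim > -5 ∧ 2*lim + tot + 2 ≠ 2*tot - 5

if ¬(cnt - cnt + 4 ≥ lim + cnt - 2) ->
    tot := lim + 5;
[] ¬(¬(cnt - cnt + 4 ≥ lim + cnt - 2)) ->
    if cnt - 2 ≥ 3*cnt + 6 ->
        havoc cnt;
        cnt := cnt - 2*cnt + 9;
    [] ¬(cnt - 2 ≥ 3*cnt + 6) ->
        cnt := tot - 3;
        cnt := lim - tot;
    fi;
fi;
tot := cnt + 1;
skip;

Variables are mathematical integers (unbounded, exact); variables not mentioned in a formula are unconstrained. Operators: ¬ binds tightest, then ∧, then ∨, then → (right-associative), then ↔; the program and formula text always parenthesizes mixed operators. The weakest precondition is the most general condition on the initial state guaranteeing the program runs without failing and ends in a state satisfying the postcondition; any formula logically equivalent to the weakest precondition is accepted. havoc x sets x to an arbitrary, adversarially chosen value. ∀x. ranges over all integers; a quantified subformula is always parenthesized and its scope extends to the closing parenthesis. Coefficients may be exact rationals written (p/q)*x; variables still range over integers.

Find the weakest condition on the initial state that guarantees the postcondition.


Working backward. After the program, the postcondition (3/4)*lim + lim > -5 ∧ 2*lim + tot + 2 ≠ 2*tot - 5 must hold; in canonical form it is (7/4)*lim > -5 ∧ 2*lim ≠ tot - 7.
Before skip: (7/4)*lim > -5 ∧ 2*lim ≠ tot - 7
Before tot := cnt + 1: (7/4)*lim > -5 ∧ 2*lim ≠ cnt - 6
Then branch requires (7/4)*lim > -5 ∧ 2*lim ≠ cnt - 6; else branch requires (2*cnt ≤ -8 → (∀cnt_1. ((7/4)*lim > -5 ∧ cnt_1 + 2*lim ≠ 3))) ∧ ((¬(2*cnt ≤ -8)) → ((7/4)*lim > -5 ∧ lim + tot ≠ -6)).
Before the if: ((¬(cnt + lim ≤ 6)) → ((7/4)*lim > -5 ∧ 2*lim ≠ cnt - 6)) ∧ (cnt + lim ≤ 6 → ((2*cnt ≤ -8 → (∀cnt_1. ((7/4)*lim > -5 ∧ cnt_1 + 2*lim ≠ 3))) ∧ ((¬(2*cnt ≤ -8)) → ((7/4)*lim > -5 ∧ lim + tot ≠ -6))))
Answer: WP = ((¬(cnt + lim ≤ 6)) → ((7/4)*lim > -5 ∧ 2*lim ≠ cnt - 6)) ∧ (cnt + lim ≤ 6 → ((2*cnt ≤ -8 → (∀cnt_1. ((7/4)*lim > -5 ∧ cnt_1 + 2*lim ≠ 3))) ∧ ((¬(2*cnt ≤ -8)) → ((7/4)*lim > -5 ∧ lim + tot ≠ -6))))


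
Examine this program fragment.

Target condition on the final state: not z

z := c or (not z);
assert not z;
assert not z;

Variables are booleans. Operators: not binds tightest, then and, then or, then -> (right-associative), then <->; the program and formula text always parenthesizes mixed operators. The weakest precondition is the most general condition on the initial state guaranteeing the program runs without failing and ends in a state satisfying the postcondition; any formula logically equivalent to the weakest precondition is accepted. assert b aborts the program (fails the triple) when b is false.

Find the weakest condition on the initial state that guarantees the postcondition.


Working backward. After the program, not z must hold.
Before assert not z: not z
Before assert not z: not z
Before z := c or (not z): not (c or (not z))
Answer: WP = not (c or (not z))
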